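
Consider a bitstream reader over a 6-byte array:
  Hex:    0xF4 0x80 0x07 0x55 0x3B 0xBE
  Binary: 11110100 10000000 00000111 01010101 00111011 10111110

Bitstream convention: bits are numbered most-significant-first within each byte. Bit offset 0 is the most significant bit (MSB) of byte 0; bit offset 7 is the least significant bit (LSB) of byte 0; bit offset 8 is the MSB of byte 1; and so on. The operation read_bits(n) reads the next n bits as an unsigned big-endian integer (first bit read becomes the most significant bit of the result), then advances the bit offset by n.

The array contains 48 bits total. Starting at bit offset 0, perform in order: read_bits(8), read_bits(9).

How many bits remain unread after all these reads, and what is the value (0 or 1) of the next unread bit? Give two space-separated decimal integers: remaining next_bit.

Read 1: bits[0:8] width=8 -> value=244 (bin 11110100); offset now 8 = byte 1 bit 0; 40 bits remain
Read 2: bits[8:17] width=9 -> value=256 (bin 100000000); offset now 17 = byte 2 bit 1; 31 bits remain

Answer: 31 0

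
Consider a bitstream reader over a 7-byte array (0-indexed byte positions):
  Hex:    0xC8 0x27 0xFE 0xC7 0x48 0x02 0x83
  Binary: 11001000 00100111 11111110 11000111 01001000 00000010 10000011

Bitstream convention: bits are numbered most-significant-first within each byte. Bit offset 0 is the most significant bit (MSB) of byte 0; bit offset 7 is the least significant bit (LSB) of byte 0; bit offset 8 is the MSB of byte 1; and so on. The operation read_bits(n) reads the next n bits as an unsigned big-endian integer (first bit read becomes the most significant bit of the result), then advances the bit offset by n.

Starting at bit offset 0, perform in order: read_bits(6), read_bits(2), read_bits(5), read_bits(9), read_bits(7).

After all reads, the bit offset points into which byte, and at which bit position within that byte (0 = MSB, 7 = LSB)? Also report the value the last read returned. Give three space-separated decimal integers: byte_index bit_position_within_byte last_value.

Read 1: bits[0:6] width=6 -> value=50 (bin 110010); offset now 6 = byte 0 bit 6; 50 bits remain
Read 2: bits[6:8] width=2 -> value=0 (bin 00); offset now 8 = byte 1 bit 0; 48 bits remain
Read 3: bits[8:13] width=5 -> value=4 (bin 00100); offset now 13 = byte 1 bit 5; 43 bits remain
Read 4: bits[13:22] width=9 -> value=511 (bin 111111111); offset now 22 = byte 2 bit 6; 34 bits remain
Read 5: bits[22:29] width=7 -> value=88 (bin 1011000); offset now 29 = byte 3 bit 5; 27 bits remain

Answer: 3 5 88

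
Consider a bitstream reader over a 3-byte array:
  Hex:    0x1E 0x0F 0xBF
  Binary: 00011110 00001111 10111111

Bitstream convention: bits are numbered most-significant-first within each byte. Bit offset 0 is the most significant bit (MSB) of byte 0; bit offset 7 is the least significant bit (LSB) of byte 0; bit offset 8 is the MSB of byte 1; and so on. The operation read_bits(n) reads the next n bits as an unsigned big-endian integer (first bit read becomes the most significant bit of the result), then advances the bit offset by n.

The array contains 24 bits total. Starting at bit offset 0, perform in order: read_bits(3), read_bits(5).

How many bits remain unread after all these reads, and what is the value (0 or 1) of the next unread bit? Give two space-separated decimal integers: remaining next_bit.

Answer: 16 0

Derivation:
Read 1: bits[0:3] width=3 -> value=0 (bin 000); offset now 3 = byte 0 bit 3; 21 bits remain
Read 2: bits[3:8] width=5 -> value=30 (bin 11110); offset now 8 = byte 1 bit 0; 16 bits remain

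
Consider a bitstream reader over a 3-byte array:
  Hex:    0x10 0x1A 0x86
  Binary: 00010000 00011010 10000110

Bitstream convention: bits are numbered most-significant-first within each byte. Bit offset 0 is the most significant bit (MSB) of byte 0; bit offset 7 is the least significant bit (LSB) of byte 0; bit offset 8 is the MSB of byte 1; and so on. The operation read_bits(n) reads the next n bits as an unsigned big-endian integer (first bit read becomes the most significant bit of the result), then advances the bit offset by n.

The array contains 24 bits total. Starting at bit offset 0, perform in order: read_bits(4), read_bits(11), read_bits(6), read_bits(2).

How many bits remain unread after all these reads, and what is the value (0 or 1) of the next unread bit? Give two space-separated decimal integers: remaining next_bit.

Answer: 1 0

Derivation:
Read 1: bits[0:4] width=4 -> value=1 (bin 0001); offset now 4 = byte 0 bit 4; 20 bits remain
Read 2: bits[4:15] width=11 -> value=13 (bin 00000001101); offset now 15 = byte 1 bit 7; 9 bits remain
Read 3: bits[15:21] width=6 -> value=16 (bin 010000); offset now 21 = byte 2 bit 5; 3 bits remain
Read 4: bits[21:23] width=2 -> value=3 (bin 11); offset now 23 = byte 2 bit 7; 1 bits remain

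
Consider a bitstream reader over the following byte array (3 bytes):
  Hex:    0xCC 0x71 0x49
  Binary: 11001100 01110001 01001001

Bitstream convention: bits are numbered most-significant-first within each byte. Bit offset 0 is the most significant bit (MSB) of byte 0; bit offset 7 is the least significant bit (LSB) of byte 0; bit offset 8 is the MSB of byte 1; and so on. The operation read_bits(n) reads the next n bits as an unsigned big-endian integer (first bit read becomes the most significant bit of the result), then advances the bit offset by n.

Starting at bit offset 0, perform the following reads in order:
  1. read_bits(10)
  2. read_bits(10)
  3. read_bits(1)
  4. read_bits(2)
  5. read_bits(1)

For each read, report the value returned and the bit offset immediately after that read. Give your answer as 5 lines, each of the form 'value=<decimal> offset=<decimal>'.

Read 1: bits[0:10] width=10 -> value=817 (bin 1100110001); offset now 10 = byte 1 bit 2; 14 bits remain
Read 2: bits[10:20] width=10 -> value=788 (bin 1100010100); offset now 20 = byte 2 bit 4; 4 bits remain
Read 3: bits[20:21] width=1 -> value=1 (bin 1); offset now 21 = byte 2 bit 5; 3 bits remain
Read 4: bits[21:23] width=2 -> value=0 (bin 00); offset now 23 = byte 2 bit 7; 1 bits remain
Read 5: bits[23:24] width=1 -> value=1 (bin 1); offset now 24 = byte 3 bit 0; 0 bits remain

Answer: value=817 offset=10
value=788 offset=20
value=1 offset=21
value=0 offset=23
value=1 offset=24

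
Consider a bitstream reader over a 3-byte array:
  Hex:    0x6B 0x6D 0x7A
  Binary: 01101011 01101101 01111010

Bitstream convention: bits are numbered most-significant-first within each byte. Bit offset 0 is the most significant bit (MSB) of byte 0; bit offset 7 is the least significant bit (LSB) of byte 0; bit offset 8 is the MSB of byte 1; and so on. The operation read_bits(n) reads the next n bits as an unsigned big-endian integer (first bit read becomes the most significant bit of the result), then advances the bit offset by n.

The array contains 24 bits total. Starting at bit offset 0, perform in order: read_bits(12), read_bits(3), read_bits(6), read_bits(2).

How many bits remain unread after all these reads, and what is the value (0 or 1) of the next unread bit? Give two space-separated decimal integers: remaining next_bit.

Read 1: bits[0:12] width=12 -> value=1718 (bin 011010110110); offset now 12 = byte 1 bit 4; 12 bits remain
Read 2: bits[12:15] width=3 -> value=6 (bin 110); offset now 15 = byte 1 bit 7; 9 bits remain
Read 3: bits[15:21] width=6 -> value=47 (bin 101111); offset now 21 = byte 2 bit 5; 3 bits remain
Read 4: bits[21:23] width=2 -> value=1 (bin 01); offset now 23 = byte 2 bit 7; 1 bits remain

Answer: 1 0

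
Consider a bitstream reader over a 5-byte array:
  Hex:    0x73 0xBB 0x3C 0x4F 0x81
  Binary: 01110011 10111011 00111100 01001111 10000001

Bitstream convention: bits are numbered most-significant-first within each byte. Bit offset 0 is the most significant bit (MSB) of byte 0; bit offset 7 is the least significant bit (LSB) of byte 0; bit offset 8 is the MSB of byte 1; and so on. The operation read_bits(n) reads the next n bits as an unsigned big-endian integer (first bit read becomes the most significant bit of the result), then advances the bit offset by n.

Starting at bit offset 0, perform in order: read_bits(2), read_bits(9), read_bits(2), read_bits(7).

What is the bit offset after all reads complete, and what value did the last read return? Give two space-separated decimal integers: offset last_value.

Read 1: bits[0:2] width=2 -> value=1 (bin 01); offset now 2 = byte 0 bit 2; 38 bits remain
Read 2: bits[2:11] width=9 -> value=413 (bin 110011101); offset now 11 = byte 1 bit 3; 29 bits remain
Read 3: bits[11:13] width=2 -> value=3 (bin 11); offset now 13 = byte 1 bit 5; 27 bits remain
Read 4: bits[13:20] width=7 -> value=51 (bin 0110011); offset now 20 = byte 2 bit 4; 20 bits remain

Answer: 20 51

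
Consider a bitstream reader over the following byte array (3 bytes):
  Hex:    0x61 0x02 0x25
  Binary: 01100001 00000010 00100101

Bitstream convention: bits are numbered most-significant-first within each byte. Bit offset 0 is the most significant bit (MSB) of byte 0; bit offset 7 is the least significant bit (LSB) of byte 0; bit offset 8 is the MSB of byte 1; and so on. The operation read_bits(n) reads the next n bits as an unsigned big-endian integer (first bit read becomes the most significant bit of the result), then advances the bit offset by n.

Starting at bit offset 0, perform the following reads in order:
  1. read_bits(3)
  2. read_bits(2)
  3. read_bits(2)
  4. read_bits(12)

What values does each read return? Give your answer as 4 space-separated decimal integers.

Read 1: bits[0:3] width=3 -> value=3 (bin 011); offset now 3 = byte 0 bit 3; 21 bits remain
Read 2: bits[3:5] width=2 -> value=0 (bin 00); offset now 5 = byte 0 bit 5; 19 bits remain
Read 3: bits[5:7] width=2 -> value=0 (bin 00); offset now 7 = byte 0 bit 7; 17 bits remain
Read 4: bits[7:19] width=12 -> value=2065 (bin 100000010001); offset now 19 = byte 2 bit 3; 5 bits remain

Answer: 3 0 0 2065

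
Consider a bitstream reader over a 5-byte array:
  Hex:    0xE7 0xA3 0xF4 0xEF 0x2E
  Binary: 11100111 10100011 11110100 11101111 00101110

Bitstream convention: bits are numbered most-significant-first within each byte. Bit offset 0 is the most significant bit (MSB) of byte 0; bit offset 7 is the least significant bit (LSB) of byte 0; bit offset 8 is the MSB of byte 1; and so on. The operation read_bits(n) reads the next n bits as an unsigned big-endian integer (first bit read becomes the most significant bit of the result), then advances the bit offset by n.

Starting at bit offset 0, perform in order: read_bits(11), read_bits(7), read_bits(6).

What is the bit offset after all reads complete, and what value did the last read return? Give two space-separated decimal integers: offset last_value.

Answer: 24 52

Derivation:
Read 1: bits[0:11] width=11 -> value=1853 (bin 11100111101); offset now 11 = byte 1 bit 3; 29 bits remain
Read 2: bits[11:18] width=7 -> value=15 (bin 0001111); offset now 18 = byte 2 bit 2; 22 bits remain
Read 3: bits[18:24] width=6 -> value=52 (bin 110100); offset now 24 = byte 3 bit 0; 16 bits remain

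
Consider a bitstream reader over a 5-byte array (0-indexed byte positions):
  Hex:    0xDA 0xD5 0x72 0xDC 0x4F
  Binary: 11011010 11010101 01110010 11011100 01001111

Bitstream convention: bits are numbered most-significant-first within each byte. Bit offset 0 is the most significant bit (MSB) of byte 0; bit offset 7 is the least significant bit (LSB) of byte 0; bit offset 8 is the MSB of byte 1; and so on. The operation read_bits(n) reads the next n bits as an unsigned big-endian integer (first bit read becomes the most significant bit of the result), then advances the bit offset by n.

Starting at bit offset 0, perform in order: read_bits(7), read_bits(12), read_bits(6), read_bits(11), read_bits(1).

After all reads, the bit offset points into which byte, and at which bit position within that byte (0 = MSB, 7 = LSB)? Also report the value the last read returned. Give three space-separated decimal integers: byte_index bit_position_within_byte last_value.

Answer: 4 5 1

Derivation:
Read 1: bits[0:7] width=7 -> value=109 (bin 1101101); offset now 7 = byte 0 bit 7; 33 bits remain
Read 2: bits[7:19] width=12 -> value=1707 (bin 011010101011); offset now 19 = byte 2 bit 3; 21 bits remain
Read 3: bits[19:25] width=6 -> value=37 (bin 100101); offset now 25 = byte 3 bit 1; 15 bits remain
Read 4: bits[25:36] width=11 -> value=1476 (bin 10111000100); offset now 36 = byte 4 bit 4; 4 bits remain
Read 5: bits[36:37] width=1 -> value=1 (bin 1); offset now 37 = byte 4 bit 5; 3 bits remain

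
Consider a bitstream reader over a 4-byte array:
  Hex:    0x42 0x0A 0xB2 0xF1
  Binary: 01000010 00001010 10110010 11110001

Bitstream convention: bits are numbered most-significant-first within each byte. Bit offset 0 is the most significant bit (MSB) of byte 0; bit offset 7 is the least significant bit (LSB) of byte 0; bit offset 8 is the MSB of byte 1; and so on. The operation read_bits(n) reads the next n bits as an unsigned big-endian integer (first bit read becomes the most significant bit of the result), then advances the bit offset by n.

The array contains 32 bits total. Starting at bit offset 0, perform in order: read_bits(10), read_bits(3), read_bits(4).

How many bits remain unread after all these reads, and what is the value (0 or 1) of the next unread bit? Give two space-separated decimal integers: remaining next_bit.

Read 1: bits[0:10] width=10 -> value=264 (bin 0100001000); offset now 10 = byte 1 bit 2; 22 bits remain
Read 2: bits[10:13] width=3 -> value=1 (bin 001); offset now 13 = byte 1 bit 5; 19 bits remain
Read 3: bits[13:17] width=4 -> value=5 (bin 0101); offset now 17 = byte 2 bit 1; 15 bits remain

Answer: 15 0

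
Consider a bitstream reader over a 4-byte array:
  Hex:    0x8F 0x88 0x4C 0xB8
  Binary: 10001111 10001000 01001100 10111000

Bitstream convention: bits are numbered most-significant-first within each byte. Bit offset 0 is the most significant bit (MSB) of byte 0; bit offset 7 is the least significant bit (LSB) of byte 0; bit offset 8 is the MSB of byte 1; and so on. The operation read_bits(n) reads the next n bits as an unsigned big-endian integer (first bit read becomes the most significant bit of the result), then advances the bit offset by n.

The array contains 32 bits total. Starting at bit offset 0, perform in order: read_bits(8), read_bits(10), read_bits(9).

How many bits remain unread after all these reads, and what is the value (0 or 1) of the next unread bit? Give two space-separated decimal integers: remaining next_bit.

Answer: 5 1

Derivation:
Read 1: bits[0:8] width=8 -> value=143 (bin 10001111); offset now 8 = byte 1 bit 0; 24 bits remain
Read 2: bits[8:18] width=10 -> value=545 (bin 1000100001); offset now 18 = byte 2 bit 2; 14 bits remain
Read 3: bits[18:27] width=9 -> value=101 (bin 001100101); offset now 27 = byte 3 bit 3; 5 bits remain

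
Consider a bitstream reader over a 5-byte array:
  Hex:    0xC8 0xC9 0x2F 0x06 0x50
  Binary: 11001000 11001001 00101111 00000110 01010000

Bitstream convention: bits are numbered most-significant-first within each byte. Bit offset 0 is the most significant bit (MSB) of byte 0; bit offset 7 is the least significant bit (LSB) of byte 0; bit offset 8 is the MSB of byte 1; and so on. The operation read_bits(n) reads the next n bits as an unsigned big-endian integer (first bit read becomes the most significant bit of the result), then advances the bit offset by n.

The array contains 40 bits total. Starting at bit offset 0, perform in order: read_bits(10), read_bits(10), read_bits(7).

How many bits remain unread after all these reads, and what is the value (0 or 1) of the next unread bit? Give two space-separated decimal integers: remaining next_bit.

Read 1: bits[0:10] width=10 -> value=803 (bin 1100100011); offset now 10 = byte 1 bit 2; 30 bits remain
Read 2: bits[10:20] width=10 -> value=146 (bin 0010010010); offset now 20 = byte 2 bit 4; 20 bits remain
Read 3: bits[20:27] width=7 -> value=120 (bin 1111000); offset now 27 = byte 3 bit 3; 13 bits remain

Answer: 13 0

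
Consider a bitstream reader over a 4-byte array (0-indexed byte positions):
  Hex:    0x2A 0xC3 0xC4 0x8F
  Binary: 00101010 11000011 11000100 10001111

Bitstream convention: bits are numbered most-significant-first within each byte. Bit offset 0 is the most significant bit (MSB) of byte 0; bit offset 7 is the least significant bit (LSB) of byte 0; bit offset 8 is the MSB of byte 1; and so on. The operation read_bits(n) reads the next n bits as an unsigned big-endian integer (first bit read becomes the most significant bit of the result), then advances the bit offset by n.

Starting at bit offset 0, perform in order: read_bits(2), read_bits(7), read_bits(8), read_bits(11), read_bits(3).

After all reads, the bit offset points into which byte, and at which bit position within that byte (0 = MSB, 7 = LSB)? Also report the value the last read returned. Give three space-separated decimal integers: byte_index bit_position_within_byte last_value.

Answer: 3 7 7

Derivation:
Read 1: bits[0:2] width=2 -> value=0 (bin 00); offset now 2 = byte 0 bit 2; 30 bits remain
Read 2: bits[2:9] width=7 -> value=85 (bin 1010101); offset now 9 = byte 1 bit 1; 23 bits remain
Read 3: bits[9:17] width=8 -> value=135 (bin 10000111); offset now 17 = byte 2 bit 1; 15 bits remain
Read 4: bits[17:28] width=11 -> value=1096 (bin 10001001000); offset now 28 = byte 3 bit 4; 4 bits remain
Read 5: bits[28:31] width=3 -> value=7 (bin 111); offset now 31 = byte 3 bit 7; 1 bits remain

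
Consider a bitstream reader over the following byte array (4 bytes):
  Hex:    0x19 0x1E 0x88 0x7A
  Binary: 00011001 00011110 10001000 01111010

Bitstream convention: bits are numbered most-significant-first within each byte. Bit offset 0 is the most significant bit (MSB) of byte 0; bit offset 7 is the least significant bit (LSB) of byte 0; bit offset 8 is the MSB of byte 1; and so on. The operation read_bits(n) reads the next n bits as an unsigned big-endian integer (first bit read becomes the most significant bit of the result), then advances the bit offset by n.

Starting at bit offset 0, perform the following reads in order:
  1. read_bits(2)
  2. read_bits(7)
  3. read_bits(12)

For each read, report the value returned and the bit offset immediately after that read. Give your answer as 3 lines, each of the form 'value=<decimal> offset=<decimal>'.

Answer: value=0 offset=2
value=50 offset=9
value=977 offset=21

Derivation:
Read 1: bits[0:2] width=2 -> value=0 (bin 00); offset now 2 = byte 0 bit 2; 30 bits remain
Read 2: bits[2:9] width=7 -> value=50 (bin 0110010); offset now 9 = byte 1 bit 1; 23 bits remain
Read 3: bits[9:21] width=12 -> value=977 (bin 001111010001); offset now 21 = byte 2 bit 5; 11 bits remain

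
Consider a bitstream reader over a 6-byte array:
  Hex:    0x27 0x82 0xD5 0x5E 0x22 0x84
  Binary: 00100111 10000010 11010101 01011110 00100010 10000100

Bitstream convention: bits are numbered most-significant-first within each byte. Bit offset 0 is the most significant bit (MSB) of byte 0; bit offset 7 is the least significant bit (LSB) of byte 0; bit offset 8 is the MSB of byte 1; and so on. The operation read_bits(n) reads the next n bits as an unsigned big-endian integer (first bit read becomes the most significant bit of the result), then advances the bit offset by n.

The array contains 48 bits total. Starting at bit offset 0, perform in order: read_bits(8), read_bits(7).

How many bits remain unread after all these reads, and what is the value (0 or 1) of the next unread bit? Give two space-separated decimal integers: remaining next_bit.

Read 1: bits[0:8] width=8 -> value=39 (bin 00100111); offset now 8 = byte 1 bit 0; 40 bits remain
Read 2: bits[8:15] width=7 -> value=65 (bin 1000001); offset now 15 = byte 1 bit 7; 33 bits remain

Answer: 33 0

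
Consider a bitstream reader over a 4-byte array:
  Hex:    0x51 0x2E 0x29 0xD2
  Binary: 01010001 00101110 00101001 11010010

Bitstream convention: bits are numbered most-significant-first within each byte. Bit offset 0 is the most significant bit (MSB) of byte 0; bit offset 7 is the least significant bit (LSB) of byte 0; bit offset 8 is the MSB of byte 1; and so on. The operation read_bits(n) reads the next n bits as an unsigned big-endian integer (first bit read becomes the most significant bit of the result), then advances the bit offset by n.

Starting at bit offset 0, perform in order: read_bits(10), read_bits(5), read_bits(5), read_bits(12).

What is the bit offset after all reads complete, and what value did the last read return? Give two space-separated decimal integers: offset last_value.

Read 1: bits[0:10] width=10 -> value=324 (bin 0101000100); offset now 10 = byte 1 bit 2; 22 bits remain
Read 2: bits[10:15] width=5 -> value=23 (bin 10111); offset now 15 = byte 1 bit 7; 17 bits remain
Read 3: bits[15:20] width=5 -> value=2 (bin 00010); offset now 20 = byte 2 bit 4; 12 bits remain
Read 4: bits[20:32] width=12 -> value=2514 (bin 100111010010); offset now 32 = byte 4 bit 0; 0 bits remain

Answer: 32 2514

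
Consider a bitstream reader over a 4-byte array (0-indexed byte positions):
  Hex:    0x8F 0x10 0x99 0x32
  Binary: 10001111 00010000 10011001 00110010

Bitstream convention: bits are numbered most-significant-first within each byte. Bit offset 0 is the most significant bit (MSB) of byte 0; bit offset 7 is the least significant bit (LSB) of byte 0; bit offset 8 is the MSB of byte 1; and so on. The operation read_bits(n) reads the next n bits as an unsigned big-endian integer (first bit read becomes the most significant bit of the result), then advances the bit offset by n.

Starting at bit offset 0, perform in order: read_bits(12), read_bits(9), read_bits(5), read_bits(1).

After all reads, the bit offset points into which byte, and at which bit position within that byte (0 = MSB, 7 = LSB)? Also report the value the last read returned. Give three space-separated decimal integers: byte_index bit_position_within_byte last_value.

Read 1: bits[0:12] width=12 -> value=2289 (bin 100011110001); offset now 12 = byte 1 bit 4; 20 bits remain
Read 2: bits[12:21] width=9 -> value=19 (bin 000010011); offset now 21 = byte 2 bit 5; 11 bits remain
Read 3: bits[21:26] width=5 -> value=4 (bin 00100); offset now 26 = byte 3 bit 2; 6 bits remain
Read 4: bits[26:27] width=1 -> value=1 (bin 1); offset now 27 = byte 3 bit 3; 5 bits remain

Answer: 3 3 1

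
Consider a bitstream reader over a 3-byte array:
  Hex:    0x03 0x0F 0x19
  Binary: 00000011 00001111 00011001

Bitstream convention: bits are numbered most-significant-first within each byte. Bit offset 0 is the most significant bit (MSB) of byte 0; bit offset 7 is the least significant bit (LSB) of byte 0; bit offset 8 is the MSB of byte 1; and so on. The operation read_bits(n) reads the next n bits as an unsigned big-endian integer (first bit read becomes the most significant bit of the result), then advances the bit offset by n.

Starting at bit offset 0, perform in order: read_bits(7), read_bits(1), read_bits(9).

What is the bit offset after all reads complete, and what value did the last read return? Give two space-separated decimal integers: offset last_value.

Answer: 17 30

Derivation:
Read 1: bits[0:7] width=7 -> value=1 (bin 0000001); offset now 7 = byte 0 bit 7; 17 bits remain
Read 2: bits[7:8] width=1 -> value=1 (bin 1); offset now 8 = byte 1 bit 0; 16 bits remain
Read 3: bits[8:17] width=9 -> value=30 (bin 000011110); offset now 17 = byte 2 bit 1; 7 bits remain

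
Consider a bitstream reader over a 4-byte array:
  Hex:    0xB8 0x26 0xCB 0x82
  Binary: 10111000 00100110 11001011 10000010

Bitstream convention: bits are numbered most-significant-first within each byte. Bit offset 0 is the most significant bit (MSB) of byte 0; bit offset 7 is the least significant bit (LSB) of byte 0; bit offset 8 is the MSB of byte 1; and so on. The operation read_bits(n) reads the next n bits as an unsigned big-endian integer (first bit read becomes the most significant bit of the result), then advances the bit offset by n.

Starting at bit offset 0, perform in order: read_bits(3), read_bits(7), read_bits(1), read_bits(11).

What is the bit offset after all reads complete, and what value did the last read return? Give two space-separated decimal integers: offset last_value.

Answer: 22 434

Derivation:
Read 1: bits[0:3] width=3 -> value=5 (bin 101); offset now 3 = byte 0 bit 3; 29 bits remain
Read 2: bits[3:10] width=7 -> value=96 (bin 1100000); offset now 10 = byte 1 bit 2; 22 bits remain
Read 3: bits[10:11] width=1 -> value=1 (bin 1); offset now 11 = byte 1 bit 3; 21 bits remain
Read 4: bits[11:22] width=11 -> value=434 (bin 00110110010); offset now 22 = byte 2 bit 6; 10 bits remain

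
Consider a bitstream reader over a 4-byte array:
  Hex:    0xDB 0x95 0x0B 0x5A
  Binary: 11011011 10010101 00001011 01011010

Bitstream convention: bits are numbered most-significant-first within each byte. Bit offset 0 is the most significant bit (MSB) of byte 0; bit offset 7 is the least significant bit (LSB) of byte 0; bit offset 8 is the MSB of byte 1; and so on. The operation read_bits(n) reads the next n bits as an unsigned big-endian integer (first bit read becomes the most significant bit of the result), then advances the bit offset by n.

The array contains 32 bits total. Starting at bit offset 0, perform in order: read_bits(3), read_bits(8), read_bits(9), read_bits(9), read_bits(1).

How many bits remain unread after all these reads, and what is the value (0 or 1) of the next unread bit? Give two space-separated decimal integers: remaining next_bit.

Answer: 2 1

Derivation:
Read 1: bits[0:3] width=3 -> value=6 (bin 110); offset now 3 = byte 0 bit 3; 29 bits remain
Read 2: bits[3:11] width=8 -> value=220 (bin 11011100); offset now 11 = byte 1 bit 3; 21 bits remain
Read 3: bits[11:20] width=9 -> value=336 (bin 101010000); offset now 20 = byte 2 bit 4; 12 bits remain
Read 4: bits[20:29] width=9 -> value=363 (bin 101101011); offset now 29 = byte 3 bit 5; 3 bits remain
Read 5: bits[29:30] width=1 -> value=0 (bin 0); offset now 30 = byte 3 bit 6; 2 bits remain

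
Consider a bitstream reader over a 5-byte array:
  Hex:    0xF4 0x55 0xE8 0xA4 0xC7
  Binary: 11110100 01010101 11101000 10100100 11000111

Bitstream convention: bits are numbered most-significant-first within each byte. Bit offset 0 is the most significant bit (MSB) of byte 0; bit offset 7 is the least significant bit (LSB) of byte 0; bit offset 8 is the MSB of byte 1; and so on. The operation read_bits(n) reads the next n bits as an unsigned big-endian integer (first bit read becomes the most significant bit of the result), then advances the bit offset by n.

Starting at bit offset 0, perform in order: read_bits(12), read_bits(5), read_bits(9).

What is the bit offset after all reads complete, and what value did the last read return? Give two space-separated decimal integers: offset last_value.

Answer: 26 418

Derivation:
Read 1: bits[0:12] width=12 -> value=3909 (bin 111101000101); offset now 12 = byte 1 bit 4; 28 bits remain
Read 2: bits[12:17] width=5 -> value=11 (bin 01011); offset now 17 = byte 2 bit 1; 23 bits remain
Read 3: bits[17:26] width=9 -> value=418 (bin 110100010); offset now 26 = byte 3 bit 2; 14 bits remain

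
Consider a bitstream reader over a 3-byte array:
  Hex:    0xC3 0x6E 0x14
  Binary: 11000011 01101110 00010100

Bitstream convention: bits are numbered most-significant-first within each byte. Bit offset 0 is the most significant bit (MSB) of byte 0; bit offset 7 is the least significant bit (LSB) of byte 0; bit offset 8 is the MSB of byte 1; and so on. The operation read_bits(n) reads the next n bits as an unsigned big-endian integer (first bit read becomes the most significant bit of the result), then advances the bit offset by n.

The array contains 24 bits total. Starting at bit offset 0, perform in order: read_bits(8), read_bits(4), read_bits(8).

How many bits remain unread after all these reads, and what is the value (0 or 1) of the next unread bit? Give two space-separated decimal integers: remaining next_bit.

Read 1: bits[0:8] width=8 -> value=195 (bin 11000011); offset now 8 = byte 1 bit 0; 16 bits remain
Read 2: bits[8:12] width=4 -> value=6 (bin 0110); offset now 12 = byte 1 bit 4; 12 bits remain
Read 3: bits[12:20] width=8 -> value=225 (bin 11100001); offset now 20 = byte 2 bit 4; 4 bits remain

Answer: 4 0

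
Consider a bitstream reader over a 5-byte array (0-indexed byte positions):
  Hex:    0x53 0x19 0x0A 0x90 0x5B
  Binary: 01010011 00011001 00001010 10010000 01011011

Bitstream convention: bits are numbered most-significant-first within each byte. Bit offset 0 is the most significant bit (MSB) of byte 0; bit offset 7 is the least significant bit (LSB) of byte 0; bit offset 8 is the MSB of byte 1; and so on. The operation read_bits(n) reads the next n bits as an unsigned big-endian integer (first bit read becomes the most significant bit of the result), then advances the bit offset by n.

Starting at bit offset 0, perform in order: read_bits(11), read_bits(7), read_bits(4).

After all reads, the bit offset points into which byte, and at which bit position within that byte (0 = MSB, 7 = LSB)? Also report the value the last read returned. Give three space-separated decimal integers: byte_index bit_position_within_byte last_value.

Answer: 2 6 2

Derivation:
Read 1: bits[0:11] width=11 -> value=664 (bin 01010011000); offset now 11 = byte 1 bit 3; 29 bits remain
Read 2: bits[11:18] width=7 -> value=100 (bin 1100100); offset now 18 = byte 2 bit 2; 22 bits remain
Read 3: bits[18:22] width=4 -> value=2 (bin 0010); offset now 22 = byte 2 bit 6; 18 bits remain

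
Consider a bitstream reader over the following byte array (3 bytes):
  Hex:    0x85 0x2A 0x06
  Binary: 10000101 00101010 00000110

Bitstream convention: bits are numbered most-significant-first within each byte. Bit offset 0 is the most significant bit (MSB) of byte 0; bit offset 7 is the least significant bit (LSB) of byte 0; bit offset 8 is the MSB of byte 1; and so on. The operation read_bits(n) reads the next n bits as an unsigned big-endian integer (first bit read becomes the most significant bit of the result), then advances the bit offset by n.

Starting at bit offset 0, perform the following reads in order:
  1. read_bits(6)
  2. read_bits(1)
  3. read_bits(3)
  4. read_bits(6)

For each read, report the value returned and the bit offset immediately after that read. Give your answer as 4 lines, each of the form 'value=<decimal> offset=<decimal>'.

Answer: value=33 offset=6
value=0 offset=7
value=4 offset=10
value=42 offset=16

Derivation:
Read 1: bits[0:6] width=6 -> value=33 (bin 100001); offset now 6 = byte 0 bit 6; 18 bits remain
Read 2: bits[6:7] width=1 -> value=0 (bin 0); offset now 7 = byte 0 bit 7; 17 bits remain
Read 3: bits[7:10] width=3 -> value=4 (bin 100); offset now 10 = byte 1 bit 2; 14 bits remain
Read 4: bits[10:16] width=6 -> value=42 (bin 101010); offset now 16 = byte 2 bit 0; 8 bits remain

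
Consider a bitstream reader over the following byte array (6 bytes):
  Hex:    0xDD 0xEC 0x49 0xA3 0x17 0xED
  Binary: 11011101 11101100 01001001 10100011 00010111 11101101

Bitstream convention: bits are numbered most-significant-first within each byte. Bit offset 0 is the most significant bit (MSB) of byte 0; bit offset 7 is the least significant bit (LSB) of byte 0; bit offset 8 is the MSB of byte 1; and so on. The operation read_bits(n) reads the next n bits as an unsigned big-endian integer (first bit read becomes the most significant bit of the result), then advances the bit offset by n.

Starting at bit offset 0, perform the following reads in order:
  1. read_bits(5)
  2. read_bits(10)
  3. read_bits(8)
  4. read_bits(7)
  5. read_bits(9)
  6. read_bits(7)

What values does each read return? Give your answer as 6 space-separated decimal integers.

Read 1: bits[0:5] width=5 -> value=27 (bin 11011); offset now 5 = byte 0 bit 5; 43 bits remain
Read 2: bits[5:15] width=10 -> value=758 (bin 1011110110); offset now 15 = byte 1 bit 7; 33 bits remain
Read 3: bits[15:23] width=8 -> value=36 (bin 00100100); offset now 23 = byte 2 bit 7; 25 bits remain
Read 4: bits[23:30] width=7 -> value=104 (bin 1101000); offset now 30 = byte 3 bit 6; 18 bits remain
Read 5: bits[30:39] width=9 -> value=395 (bin 110001011); offset now 39 = byte 4 bit 7; 9 bits remain
Read 6: bits[39:46] width=7 -> value=123 (bin 1111011); offset now 46 = byte 5 bit 6; 2 bits remain

Answer: 27 758 36 104 395 123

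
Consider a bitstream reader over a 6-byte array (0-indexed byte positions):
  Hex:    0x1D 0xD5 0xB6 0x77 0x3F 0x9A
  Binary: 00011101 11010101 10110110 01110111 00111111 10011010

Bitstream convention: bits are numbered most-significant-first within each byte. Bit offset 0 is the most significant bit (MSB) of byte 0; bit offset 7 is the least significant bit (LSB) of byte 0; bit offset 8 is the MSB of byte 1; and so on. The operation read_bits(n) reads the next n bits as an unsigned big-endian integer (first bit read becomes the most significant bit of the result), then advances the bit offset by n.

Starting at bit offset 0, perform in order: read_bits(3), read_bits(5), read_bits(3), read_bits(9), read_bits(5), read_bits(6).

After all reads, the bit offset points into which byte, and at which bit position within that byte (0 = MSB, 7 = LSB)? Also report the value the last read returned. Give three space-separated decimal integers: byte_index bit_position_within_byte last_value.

Read 1: bits[0:3] width=3 -> value=0 (bin 000); offset now 3 = byte 0 bit 3; 45 bits remain
Read 2: bits[3:8] width=5 -> value=29 (bin 11101); offset now 8 = byte 1 bit 0; 40 bits remain
Read 3: bits[8:11] width=3 -> value=6 (bin 110); offset now 11 = byte 1 bit 3; 37 bits remain
Read 4: bits[11:20] width=9 -> value=347 (bin 101011011); offset now 20 = byte 2 bit 4; 28 bits remain
Read 5: bits[20:25] width=5 -> value=12 (bin 01100); offset now 25 = byte 3 bit 1; 23 bits remain
Read 6: bits[25:31] width=6 -> value=59 (bin 111011); offset now 31 = byte 3 bit 7; 17 bits remain

Answer: 3 7 59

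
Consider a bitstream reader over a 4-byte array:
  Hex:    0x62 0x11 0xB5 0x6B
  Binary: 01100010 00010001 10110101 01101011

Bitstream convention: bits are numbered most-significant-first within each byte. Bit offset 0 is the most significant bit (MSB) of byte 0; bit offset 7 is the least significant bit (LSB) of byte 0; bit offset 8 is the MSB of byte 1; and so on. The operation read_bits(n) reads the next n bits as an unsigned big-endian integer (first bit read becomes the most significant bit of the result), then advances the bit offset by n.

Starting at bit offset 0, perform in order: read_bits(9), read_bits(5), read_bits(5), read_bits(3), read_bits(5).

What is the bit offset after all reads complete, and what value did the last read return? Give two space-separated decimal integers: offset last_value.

Read 1: bits[0:9] width=9 -> value=196 (bin 011000100); offset now 9 = byte 1 bit 1; 23 bits remain
Read 2: bits[9:14] width=5 -> value=4 (bin 00100); offset now 14 = byte 1 bit 6; 18 bits remain
Read 3: bits[14:19] width=5 -> value=13 (bin 01101); offset now 19 = byte 2 bit 3; 13 bits remain
Read 4: bits[19:22] width=3 -> value=5 (bin 101); offset now 22 = byte 2 bit 6; 10 bits remain
Read 5: bits[22:27] width=5 -> value=11 (bin 01011); offset now 27 = byte 3 bit 3; 5 bits remain

Answer: 27 11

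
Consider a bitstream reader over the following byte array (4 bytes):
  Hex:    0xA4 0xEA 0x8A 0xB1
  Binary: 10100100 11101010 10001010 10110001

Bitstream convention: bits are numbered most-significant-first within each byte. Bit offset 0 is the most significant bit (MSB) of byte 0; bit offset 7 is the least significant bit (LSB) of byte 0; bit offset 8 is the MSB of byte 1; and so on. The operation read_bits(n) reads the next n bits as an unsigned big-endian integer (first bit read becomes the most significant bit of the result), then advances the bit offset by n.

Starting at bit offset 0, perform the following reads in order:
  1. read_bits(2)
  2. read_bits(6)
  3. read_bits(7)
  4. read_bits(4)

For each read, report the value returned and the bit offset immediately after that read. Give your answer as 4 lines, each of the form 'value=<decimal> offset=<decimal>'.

Read 1: bits[0:2] width=2 -> value=2 (bin 10); offset now 2 = byte 0 bit 2; 30 bits remain
Read 2: bits[2:8] width=6 -> value=36 (bin 100100); offset now 8 = byte 1 bit 0; 24 bits remain
Read 3: bits[8:15] width=7 -> value=117 (bin 1110101); offset now 15 = byte 1 bit 7; 17 bits remain
Read 4: bits[15:19] width=4 -> value=4 (bin 0100); offset now 19 = byte 2 bit 3; 13 bits remain

Answer: value=2 offset=2
value=36 offset=8
value=117 offset=15
value=4 offset=19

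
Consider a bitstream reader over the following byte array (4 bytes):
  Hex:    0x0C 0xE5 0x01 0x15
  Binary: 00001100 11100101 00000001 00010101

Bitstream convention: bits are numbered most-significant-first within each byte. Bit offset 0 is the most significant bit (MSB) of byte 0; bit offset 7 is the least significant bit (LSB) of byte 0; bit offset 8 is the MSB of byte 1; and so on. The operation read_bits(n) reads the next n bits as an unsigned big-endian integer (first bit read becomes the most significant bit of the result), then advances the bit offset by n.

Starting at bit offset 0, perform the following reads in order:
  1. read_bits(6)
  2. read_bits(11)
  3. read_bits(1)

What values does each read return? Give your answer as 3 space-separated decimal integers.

Read 1: bits[0:6] width=6 -> value=3 (bin 000011); offset now 6 = byte 0 bit 6; 26 bits remain
Read 2: bits[6:17] width=11 -> value=458 (bin 00111001010); offset now 17 = byte 2 bit 1; 15 bits remain
Read 3: bits[17:18] width=1 -> value=0 (bin 0); offset now 18 = byte 2 bit 2; 14 bits remain

Answer: 3 458 0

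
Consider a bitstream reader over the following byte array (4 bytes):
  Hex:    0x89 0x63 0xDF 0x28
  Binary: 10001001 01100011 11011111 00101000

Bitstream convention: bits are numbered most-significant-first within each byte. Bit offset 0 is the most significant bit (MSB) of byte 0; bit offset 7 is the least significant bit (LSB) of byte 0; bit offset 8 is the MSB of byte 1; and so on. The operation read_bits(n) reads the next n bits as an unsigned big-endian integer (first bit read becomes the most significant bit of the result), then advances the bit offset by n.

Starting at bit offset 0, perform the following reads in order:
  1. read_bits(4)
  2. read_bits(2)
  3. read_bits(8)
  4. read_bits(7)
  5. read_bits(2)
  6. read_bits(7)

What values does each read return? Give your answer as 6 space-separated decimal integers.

Answer: 8 2 88 123 3 74

Derivation:
Read 1: bits[0:4] width=4 -> value=8 (bin 1000); offset now 4 = byte 0 bit 4; 28 bits remain
Read 2: bits[4:6] width=2 -> value=2 (bin 10); offset now 6 = byte 0 bit 6; 26 bits remain
Read 3: bits[6:14] width=8 -> value=88 (bin 01011000); offset now 14 = byte 1 bit 6; 18 bits remain
Read 4: bits[14:21] width=7 -> value=123 (bin 1111011); offset now 21 = byte 2 bit 5; 11 bits remain
Read 5: bits[21:23] width=2 -> value=3 (bin 11); offset now 23 = byte 2 bit 7; 9 bits remain
Read 6: bits[23:30] width=7 -> value=74 (bin 1001010); offset now 30 = byte 3 bit 6; 2 bits remain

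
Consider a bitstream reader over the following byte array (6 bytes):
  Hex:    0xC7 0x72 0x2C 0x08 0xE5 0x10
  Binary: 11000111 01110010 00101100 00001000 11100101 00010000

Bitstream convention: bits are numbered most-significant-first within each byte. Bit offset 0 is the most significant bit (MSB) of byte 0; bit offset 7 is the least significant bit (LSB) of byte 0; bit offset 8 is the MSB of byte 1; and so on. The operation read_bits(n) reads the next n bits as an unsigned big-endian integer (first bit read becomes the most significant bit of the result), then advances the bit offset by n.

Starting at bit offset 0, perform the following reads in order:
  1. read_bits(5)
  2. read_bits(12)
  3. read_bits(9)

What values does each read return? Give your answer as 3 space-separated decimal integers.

Read 1: bits[0:5] width=5 -> value=24 (bin 11000); offset now 5 = byte 0 bit 5; 43 bits remain
Read 2: bits[5:17] width=12 -> value=3812 (bin 111011100100); offset now 17 = byte 2 bit 1; 31 bits remain
Read 3: bits[17:26] width=9 -> value=176 (bin 010110000); offset now 26 = byte 3 bit 2; 22 bits remain

Answer: 24 3812 176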